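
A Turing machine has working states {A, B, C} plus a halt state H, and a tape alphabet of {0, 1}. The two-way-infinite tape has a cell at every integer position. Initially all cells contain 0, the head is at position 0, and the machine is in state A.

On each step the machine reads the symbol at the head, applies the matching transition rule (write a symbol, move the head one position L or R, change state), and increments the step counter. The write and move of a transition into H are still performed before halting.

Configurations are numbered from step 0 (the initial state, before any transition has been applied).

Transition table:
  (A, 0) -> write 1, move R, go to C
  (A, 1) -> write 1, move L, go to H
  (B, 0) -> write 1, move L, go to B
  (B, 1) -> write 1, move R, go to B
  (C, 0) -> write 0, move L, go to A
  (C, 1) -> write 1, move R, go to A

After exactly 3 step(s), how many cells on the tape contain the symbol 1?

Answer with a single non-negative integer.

Step 1: in state A at pos 0, read 0 -> (A,0)->write 1,move R,goto C. Now: state=C, head=1, tape[-1..2]=0100 (head:   ^)
Step 2: in state C at pos 1, read 0 -> (C,0)->write 0,move L,goto A. Now: state=A, head=0, tape[-1..2]=0100 (head:  ^)
Step 3: in state A at pos 0, read 1 -> (A,1)->write 1,move L,goto H. Now: state=H, head=-1, tape[-2..2]=00100 (head:  ^)
Cells containing 1 after step 3: {0} -> 1 cell(s)

Answer: 1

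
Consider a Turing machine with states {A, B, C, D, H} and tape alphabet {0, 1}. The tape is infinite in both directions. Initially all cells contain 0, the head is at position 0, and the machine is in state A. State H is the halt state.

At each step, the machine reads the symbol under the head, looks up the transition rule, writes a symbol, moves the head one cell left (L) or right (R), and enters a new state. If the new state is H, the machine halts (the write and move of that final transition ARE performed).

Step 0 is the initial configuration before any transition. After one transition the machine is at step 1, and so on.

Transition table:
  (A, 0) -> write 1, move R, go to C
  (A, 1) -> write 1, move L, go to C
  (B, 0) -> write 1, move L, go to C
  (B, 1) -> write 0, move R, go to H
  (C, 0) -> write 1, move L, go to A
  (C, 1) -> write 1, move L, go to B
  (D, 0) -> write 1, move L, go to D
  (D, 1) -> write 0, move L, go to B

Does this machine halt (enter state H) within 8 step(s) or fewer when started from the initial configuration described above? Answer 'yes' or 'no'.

Step 1: in state A at pos 0, read 0 -> (A,0)->write 1,move R,goto C. Now: state=C, head=1, tape[-1..2]=0100 (head:   ^)
Step 2: in state C at pos 1, read 0 -> (C,0)->write 1,move L,goto A. Now: state=A, head=0, tape[-1..2]=0110 (head:  ^)
Step 3: in state A at pos 0, read 1 -> (A,1)->write 1,move L,goto C. Now: state=C, head=-1, tape[-2..2]=00110 (head:  ^)
Step 4: in state C at pos -1, read 0 -> (C,0)->write 1,move L,goto A. Now: state=A, head=-2, tape[-3..2]=001110 (head:  ^)
Step 5: in state A at pos -2, read 0 -> (A,0)->write 1,move R,goto C. Now: state=C, head=-1, tape[-3..2]=011110 (head:   ^)
Step 6: in state C at pos -1, read 1 -> (C,1)->write 1,move L,goto B. Now: state=B, head=-2, tape[-3..2]=011110 (head:  ^)
Step 7: in state B at pos -2, read 1 -> (B,1)->write 0,move R,goto H. Now: state=H, head=-1, tape[-3..2]=001110 (head:   ^)
State H reached at step 7; 7 <= 8 -> yes

Answer: yes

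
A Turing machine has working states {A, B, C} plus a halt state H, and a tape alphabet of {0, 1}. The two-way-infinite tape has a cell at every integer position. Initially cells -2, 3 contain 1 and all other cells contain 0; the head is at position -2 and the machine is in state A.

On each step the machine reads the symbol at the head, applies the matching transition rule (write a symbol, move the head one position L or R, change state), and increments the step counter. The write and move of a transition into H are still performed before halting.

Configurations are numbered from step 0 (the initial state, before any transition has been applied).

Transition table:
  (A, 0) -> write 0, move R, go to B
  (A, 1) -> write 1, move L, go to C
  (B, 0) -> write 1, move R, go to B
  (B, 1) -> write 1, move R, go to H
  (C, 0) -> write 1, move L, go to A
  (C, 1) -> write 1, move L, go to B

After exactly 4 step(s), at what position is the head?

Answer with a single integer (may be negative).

Answer: -2

Derivation:
Step 1: in state A at pos -2, read 1 -> (A,1)->write 1,move L,goto C. Now: state=C, head=-3, tape[-4..4]=001000010 (head:  ^)
Step 2: in state C at pos -3, read 0 -> (C,0)->write 1,move L,goto A. Now: state=A, head=-4, tape[-5..4]=0011000010 (head:  ^)
Step 3: in state A at pos -4, read 0 -> (A,0)->write 0,move R,goto B. Now: state=B, head=-3, tape[-5..4]=0011000010 (head:   ^)
Step 4: in state B at pos -3, read 1 -> (B,1)->write 1,move R,goto H. Now: state=H, head=-2, tape[-5..4]=0011000010 (head:    ^)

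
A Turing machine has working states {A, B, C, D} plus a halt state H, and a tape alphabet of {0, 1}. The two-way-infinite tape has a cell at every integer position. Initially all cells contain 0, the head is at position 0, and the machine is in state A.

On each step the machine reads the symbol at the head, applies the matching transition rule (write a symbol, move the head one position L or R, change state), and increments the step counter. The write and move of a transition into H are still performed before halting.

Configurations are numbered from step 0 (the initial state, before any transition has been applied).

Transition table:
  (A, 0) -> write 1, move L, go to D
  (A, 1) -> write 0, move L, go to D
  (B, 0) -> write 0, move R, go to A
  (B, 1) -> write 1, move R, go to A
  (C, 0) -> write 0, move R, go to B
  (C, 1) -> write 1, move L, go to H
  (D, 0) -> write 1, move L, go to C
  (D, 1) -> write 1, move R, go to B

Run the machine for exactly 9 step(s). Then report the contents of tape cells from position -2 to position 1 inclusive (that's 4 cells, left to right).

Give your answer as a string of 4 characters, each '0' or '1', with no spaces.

Answer: 0111

Derivation:
Step 1: in state A at pos 0, read 0 -> (A,0)->write 1,move L,goto D. Now: state=D, head=-1, tape[-2..1]=0010 (head:  ^)
Step 2: in state D at pos -1, read 0 -> (D,0)->write 1,move L,goto C. Now: state=C, head=-2, tape[-3..1]=00110 (head:  ^)
Step 3: in state C at pos -2, read 0 -> (C,0)->write 0,move R,goto B. Now: state=B, head=-1, tape[-3..1]=00110 (head:   ^)
Step 4: in state B at pos -1, read 1 -> (B,1)->write 1,move R,goto A. Now: state=A, head=0, tape[-3..1]=00110 (head:    ^)
Step 5: in state A at pos 0, read 1 -> (A,1)->write 0,move L,goto D. Now: state=D, head=-1, tape[-3..1]=00100 (head:   ^)
Step 6: in state D at pos -1, read 1 -> (D,1)->write 1,move R,goto B. Now: state=B, head=0, tape[-3..1]=00100 (head:    ^)
Step 7: in state B at pos 0, read 0 -> (B,0)->write 0,move R,goto A. Now: state=A, head=1, tape[-3..2]=001000 (head:     ^)
Step 8: in state A at pos 1, read 0 -> (A,0)->write 1,move L,goto D. Now: state=D, head=0, tape[-3..2]=001010 (head:    ^)
Step 9: in state D at pos 0, read 0 -> (D,0)->write 1,move L,goto C. Now: state=C, head=-1, tape[-3..2]=001110 (head:   ^)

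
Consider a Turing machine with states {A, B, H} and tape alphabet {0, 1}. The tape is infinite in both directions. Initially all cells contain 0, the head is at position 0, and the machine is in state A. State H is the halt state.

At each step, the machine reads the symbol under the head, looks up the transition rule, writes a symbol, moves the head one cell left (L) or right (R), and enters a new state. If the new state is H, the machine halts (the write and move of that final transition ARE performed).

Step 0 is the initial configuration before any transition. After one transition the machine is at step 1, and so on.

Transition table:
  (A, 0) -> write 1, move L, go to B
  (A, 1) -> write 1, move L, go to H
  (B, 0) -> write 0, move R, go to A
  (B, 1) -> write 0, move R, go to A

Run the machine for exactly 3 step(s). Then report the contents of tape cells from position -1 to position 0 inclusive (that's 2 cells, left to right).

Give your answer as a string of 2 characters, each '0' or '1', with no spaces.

Step 1: in state A at pos 0, read 0 -> (A,0)->write 1,move L,goto B. Now: state=B, head=-1, tape[-2..1]=0010 (head:  ^)
Step 2: in state B at pos -1, read 0 -> (B,0)->write 0,move R,goto A. Now: state=A, head=0, tape[-2..1]=0010 (head:   ^)
Step 3: in state A at pos 0, read 1 -> (A,1)->write 1,move L,goto H. Now: state=H, head=-1, tape[-2..1]=0010 (head:  ^)

Answer: 01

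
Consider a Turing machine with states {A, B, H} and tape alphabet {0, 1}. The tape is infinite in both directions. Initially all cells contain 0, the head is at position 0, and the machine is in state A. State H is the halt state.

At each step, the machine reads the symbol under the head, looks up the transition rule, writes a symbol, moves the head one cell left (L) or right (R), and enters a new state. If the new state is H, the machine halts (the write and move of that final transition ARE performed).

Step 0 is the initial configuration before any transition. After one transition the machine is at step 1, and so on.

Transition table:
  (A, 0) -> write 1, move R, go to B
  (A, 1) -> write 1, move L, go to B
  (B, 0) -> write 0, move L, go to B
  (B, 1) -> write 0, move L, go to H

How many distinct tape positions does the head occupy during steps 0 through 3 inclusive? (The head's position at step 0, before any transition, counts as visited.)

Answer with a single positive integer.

Step 1: in state A at pos 0, read 0 -> (A,0)->write 1,move R,goto B. Now: state=B, head=1, tape[-1..2]=0100 (head:   ^)
Step 2: in state B at pos 1, read 0 -> (B,0)->write 0,move L,goto B. Now: state=B, head=0, tape[-1..2]=0100 (head:  ^)
Step 3: in state B at pos 0, read 1 -> (B,1)->write 0,move L,goto H. Now: state=H, head=-1, tape[-2..2]=00000 (head:  ^)
Head positions at steps 0..3: starting at 0, distinct positions visited = {-1, 0, 1} -> 3 position(s)

Answer: 3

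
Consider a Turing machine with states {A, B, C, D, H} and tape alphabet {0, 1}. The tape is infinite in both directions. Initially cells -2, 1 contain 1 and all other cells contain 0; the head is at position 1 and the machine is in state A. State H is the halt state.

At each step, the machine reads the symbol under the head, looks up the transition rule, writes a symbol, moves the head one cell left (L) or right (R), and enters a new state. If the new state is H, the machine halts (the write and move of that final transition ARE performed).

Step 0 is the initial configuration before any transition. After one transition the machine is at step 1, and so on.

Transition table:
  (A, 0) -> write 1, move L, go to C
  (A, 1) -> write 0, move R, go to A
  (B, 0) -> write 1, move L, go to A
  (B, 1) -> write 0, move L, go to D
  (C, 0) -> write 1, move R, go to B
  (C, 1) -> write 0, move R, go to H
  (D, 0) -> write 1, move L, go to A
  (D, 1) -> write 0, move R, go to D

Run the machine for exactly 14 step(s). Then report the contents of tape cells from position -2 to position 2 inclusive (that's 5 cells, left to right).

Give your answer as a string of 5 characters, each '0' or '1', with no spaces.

Answer: 11011

Derivation:
Step 1: in state A at pos 1, read 1 -> (A,1)->write 0,move R,goto A. Now: state=A, head=2, tape[-3..3]=0100000 (head:      ^)
Step 2: in state A at pos 2, read 0 -> (A,0)->write 1,move L,goto C. Now: state=C, head=1, tape[-3..3]=0100010 (head:     ^)
Step 3: in state C at pos 1, read 0 -> (C,0)->write 1,move R,goto B. Now: state=B, head=2, tape[-3..3]=0100110 (head:      ^)
Step 4: in state B at pos 2, read 1 -> (B,1)->write 0,move L,goto D. Now: state=D, head=1, tape[-3..3]=0100100 (head:     ^)
Step 5: in state D at pos 1, read 1 -> (D,1)->write 0,move R,goto D. Now: state=D, head=2, tape[-3..3]=0100000 (head:      ^)
Step 6: in state D at pos 2, read 0 -> (D,0)->write 1,move L,goto A. Now: state=A, head=1, tape[-3..3]=0100010 (head:     ^)
Step 7: in state A at pos 1, read 0 -> (A,0)->write 1,move L,goto C. Now: state=C, head=0, tape[-3..3]=0100110 (head:    ^)
Step 8: in state C at pos 0, read 0 -> (C,0)->write 1,move R,goto B. Now: state=B, head=1, tape[-3..3]=0101110 (head:     ^)
Step 9: in state B at pos 1, read 1 -> (B,1)->write 0,move L,goto D. Now: state=D, head=0, tape[-3..3]=0101010 (head:    ^)
Step 10: in state D at pos 0, read 1 -> (D,1)->write 0,move R,goto D. Now: state=D, head=1, tape[-3..3]=0100010 (head:     ^)
Step 11: in state D at pos 1, read 0 -> (D,0)->write 1,move L,goto A. Now: state=A, head=0, tape[-3..3]=0100110 (head:    ^)
Step 12: in state A at pos 0, read 0 -> (A,0)->write 1,move L,goto C. Now: state=C, head=-1, tape[-3..3]=0101110 (head:   ^)
Step 13: in state C at pos -1, read 0 -> (C,0)->write 1,move R,goto B. Now: state=B, head=0, tape[-3..3]=0111110 (head:    ^)
Step 14: in state B at pos 0, read 1 -> (B,1)->write 0,move L,goto D. Now: state=D, head=-1, tape[-3..3]=0110110 (head:   ^)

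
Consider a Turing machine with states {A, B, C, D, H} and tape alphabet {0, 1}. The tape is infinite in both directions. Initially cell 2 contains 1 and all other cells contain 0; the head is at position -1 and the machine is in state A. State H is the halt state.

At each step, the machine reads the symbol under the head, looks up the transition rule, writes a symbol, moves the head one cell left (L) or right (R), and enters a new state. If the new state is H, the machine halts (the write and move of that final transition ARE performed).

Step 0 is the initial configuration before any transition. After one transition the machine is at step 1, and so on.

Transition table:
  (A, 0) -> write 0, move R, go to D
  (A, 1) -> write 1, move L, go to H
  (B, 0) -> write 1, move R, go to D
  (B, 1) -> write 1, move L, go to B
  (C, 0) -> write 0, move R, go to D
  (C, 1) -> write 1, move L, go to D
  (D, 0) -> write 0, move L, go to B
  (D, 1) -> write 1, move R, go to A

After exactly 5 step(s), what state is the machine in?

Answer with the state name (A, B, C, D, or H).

Answer: B

Derivation:
Step 1: in state A at pos -1, read 0 -> (A,0)->write 0,move R,goto D. Now: state=D, head=0, tape[-2..3]=000010 (head:   ^)
Step 2: in state D at pos 0, read 0 -> (D,0)->write 0,move L,goto B. Now: state=B, head=-1, tape[-2..3]=000010 (head:  ^)
Step 3: in state B at pos -1, read 0 -> (B,0)->write 1,move R,goto D. Now: state=D, head=0, tape[-2..3]=010010 (head:   ^)
Step 4: in state D at pos 0, read 0 -> (D,0)->write 0,move L,goto B. Now: state=B, head=-1, tape[-2..3]=010010 (head:  ^)
Step 5: in state B at pos -1, read 1 -> (B,1)->write 1,move L,goto B. Now: state=B, head=-2, tape[-3..3]=0010010 (head:  ^)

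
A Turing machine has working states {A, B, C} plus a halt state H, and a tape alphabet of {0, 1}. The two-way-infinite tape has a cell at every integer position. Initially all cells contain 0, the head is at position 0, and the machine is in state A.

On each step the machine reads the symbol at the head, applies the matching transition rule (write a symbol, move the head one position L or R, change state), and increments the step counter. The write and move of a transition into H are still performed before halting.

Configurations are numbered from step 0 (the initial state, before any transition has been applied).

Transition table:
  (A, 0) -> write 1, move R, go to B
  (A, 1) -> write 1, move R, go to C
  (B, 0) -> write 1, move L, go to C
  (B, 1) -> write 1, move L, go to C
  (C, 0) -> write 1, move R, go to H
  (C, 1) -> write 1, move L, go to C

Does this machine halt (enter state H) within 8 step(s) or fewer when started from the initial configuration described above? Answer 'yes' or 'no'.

Answer: yes

Derivation:
Step 1: in state A at pos 0, read 0 -> (A,0)->write 1,move R,goto B. Now: state=B, head=1, tape[-1..2]=0100 (head:   ^)
Step 2: in state B at pos 1, read 0 -> (B,0)->write 1,move L,goto C. Now: state=C, head=0, tape[-1..2]=0110 (head:  ^)
Step 3: in state C at pos 0, read 1 -> (C,1)->write 1,move L,goto C. Now: state=C, head=-1, tape[-2..2]=00110 (head:  ^)
Step 4: in state C at pos -1, read 0 -> (C,0)->write 1,move R,goto H. Now: state=H, head=0, tape[-2..2]=01110 (head:   ^)
State H reached at step 4; 4 <= 8 -> yes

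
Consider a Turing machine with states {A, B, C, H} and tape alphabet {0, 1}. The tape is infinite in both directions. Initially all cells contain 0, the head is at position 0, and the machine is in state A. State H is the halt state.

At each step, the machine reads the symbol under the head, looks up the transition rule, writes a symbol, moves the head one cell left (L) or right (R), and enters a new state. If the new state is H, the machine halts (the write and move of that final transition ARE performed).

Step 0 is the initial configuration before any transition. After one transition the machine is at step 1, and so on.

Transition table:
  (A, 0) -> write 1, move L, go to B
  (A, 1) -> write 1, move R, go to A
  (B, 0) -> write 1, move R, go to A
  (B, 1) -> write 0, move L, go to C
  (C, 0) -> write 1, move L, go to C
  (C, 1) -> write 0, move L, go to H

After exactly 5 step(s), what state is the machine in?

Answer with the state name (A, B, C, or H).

Answer: C

Derivation:
Step 1: in state A at pos 0, read 0 -> (A,0)->write 1,move L,goto B. Now: state=B, head=-1, tape[-2..1]=0010 (head:  ^)
Step 2: in state B at pos -1, read 0 -> (B,0)->write 1,move R,goto A. Now: state=A, head=0, tape[-2..1]=0110 (head:   ^)
Step 3: in state A at pos 0, read 1 -> (A,1)->write 1,move R,goto A. Now: state=A, head=1, tape[-2..2]=01100 (head:    ^)
Step 4: in state A at pos 1, read 0 -> (A,0)->write 1,move L,goto B. Now: state=B, head=0, tape[-2..2]=01110 (head:   ^)
Step 5: in state B at pos 0, read 1 -> (B,1)->write 0,move L,goto C. Now: state=C, head=-1, tape[-2..2]=01010 (head:  ^)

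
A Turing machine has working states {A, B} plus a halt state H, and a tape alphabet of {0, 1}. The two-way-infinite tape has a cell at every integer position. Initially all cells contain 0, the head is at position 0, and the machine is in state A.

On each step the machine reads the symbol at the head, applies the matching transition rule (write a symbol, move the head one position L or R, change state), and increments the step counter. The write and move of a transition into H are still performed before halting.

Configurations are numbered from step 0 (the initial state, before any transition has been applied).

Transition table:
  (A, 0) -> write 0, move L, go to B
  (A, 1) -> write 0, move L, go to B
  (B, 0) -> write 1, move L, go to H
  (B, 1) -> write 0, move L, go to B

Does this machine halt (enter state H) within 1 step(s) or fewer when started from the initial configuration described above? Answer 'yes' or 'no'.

Step 1: in state A at pos 0, read 0 -> (A,0)->write 0,move L,goto B. Now: state=B, head=-1, tape[-2..1]=0000 (head:  ^)
After 1 step(s): state = B (not H) -> not halted within 1 -> no

Answer: no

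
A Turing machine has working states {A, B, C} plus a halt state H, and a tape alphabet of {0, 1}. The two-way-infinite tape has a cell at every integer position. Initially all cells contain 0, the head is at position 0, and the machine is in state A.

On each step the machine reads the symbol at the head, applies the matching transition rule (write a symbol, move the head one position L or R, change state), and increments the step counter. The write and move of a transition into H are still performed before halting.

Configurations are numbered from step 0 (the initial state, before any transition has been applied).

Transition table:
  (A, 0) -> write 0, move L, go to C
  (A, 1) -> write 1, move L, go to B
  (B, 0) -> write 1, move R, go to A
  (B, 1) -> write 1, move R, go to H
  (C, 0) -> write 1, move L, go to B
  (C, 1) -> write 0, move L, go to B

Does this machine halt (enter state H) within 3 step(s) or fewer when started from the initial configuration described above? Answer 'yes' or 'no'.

Step 1: in state A at pos 0, read 0 -> (A,0)->write 0,move L,goto C. Now: state=C, head=-1, tape[-2..1]=0000 (head:  ^)
Step 2: in state C at pos -1, read 0 -> (C,0)->write 1,move L,goto B. Now: state=B, head=-2, tape[-3..1]=00100 (head:  ^)
Step 3: in state B at pos -2, read 0 -> (B,0)->write 1,move R,goto A. Now: state=A, head=-1, tape[-3..1]=01100 (head:   ^)
After 3 step(s): state = A (not H) -> not halted within 3 -> no

Answer: no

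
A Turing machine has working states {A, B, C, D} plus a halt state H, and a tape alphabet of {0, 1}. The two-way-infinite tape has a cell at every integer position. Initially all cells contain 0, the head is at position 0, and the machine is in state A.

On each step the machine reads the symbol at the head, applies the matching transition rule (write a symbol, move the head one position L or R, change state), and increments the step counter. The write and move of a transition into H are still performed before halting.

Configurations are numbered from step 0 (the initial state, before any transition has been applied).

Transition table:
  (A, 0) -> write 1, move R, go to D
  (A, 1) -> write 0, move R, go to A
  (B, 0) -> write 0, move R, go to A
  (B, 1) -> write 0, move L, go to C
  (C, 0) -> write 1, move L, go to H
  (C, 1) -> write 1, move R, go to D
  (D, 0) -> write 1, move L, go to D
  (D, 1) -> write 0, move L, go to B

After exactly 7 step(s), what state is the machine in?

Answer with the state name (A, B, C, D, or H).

Answer: C

Derivation:
Step 1: in state A at pos 0, read 0 -> (A,0)->write 1,move R,goto D. Now: state=D, head=1, tape[-1..2]=0100 (head:   ^)
Step 2: in state D at pos 1, read 0 -> (D,0)->write 1,move L,goto D. Now: state=D, head=0, tape[-1..2]=0110 (head:  ^)
Step 3: in state D at pos 0, read 1 -> (D,1)->write 0,move L,goto B. Now: state=B, head=-1, tape[-2..2]=00010 (head:  ^)
Step 4: in state B at pos -1, read 0 -> (B,0)->write 0,move R,goto A. Now: state=A, head=0, tape[-2..2]=00010 (head:   ^)
Step 5: in state A at pos 0, read 0 -> (A,0)->write 1,move R,goto D. Now: state=D, head=1, tape[-2..2]=00110 (head:    ^)
Step 6: in state D at pos 1, read 1 -> (D,1)->write 0,move L,goto B. Now: state=B, head=0, tape[-2..2]=00100 (head:   ^)
Step 7: in state B at pos 0, read 1 -> (B,1)->write 0,move L,goto C. Now: state=C, head=-1, tape[-2..2]=00000 (head:  ^)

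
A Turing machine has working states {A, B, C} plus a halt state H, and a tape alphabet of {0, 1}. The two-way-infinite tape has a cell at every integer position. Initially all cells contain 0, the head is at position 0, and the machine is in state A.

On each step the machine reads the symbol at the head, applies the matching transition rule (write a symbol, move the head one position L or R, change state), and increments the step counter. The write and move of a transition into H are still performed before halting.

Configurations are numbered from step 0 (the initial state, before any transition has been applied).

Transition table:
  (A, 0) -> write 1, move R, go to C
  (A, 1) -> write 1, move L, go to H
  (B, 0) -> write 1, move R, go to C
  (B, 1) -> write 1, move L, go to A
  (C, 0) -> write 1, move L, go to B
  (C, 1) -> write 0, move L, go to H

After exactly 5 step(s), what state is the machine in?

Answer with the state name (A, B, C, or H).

Step 1: in state A at pos 0, read 0 -> (A,0)->write 1,move R,goto C. Now: state=C, head=1, tape[-1..2]=0100 (head:   ^)
Step 2: in state C at pos 1, read 0 -> (C,0)->write 1,move L,goto B. Now: state=B, head=0, tape[-1..2]=0110 (head:  ^)
Step 3: in state B at pos 0, read 1 -> (B,1)->write 1,move L,goto A. Now: state=A, head=-1, tape[-2..2]=00110 (head:  ^)
Step 4: in state A at pos -1, read 0 -> (A,0)->write 1,move R,goto C. Now: state=C, head=0, tape[-2..2]=01110 (head:   ^)
Step 5: in state C at pos 0, read 1 -> (C,1)->write 0,move L,goto H. Now: state=H, head=-1, tape[-2..2]=01010 (head:  ^)

Answer: H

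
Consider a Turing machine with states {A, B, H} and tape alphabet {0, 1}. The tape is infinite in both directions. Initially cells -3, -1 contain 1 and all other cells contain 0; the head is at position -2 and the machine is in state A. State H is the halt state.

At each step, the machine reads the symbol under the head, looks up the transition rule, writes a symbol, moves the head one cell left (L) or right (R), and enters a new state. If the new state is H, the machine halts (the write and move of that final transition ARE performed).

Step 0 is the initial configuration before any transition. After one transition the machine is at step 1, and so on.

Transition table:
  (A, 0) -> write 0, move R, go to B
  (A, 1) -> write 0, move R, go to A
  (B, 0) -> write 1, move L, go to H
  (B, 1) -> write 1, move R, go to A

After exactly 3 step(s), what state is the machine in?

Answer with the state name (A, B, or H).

Answer: B

Derivation:
Step 1: in state A at pos -2, read 0 -> (A,0)->write 0,move R,goto B. Now: state=B, head=-1, tape[-4..0]=01010 (head:    ^)
Step 2: in state B at pos -1, read 1 -> (B,1)->write 1,move R,goto A. Now: state=A, head=0, tape[-4..1]=010100 (head:     ^)
Step 3: in state A at pos 0, read 0 -> (A,0)->write 0,move R,goto B. Now: state=B, head=1, tape[-4..2]=0101000 (head:      ^)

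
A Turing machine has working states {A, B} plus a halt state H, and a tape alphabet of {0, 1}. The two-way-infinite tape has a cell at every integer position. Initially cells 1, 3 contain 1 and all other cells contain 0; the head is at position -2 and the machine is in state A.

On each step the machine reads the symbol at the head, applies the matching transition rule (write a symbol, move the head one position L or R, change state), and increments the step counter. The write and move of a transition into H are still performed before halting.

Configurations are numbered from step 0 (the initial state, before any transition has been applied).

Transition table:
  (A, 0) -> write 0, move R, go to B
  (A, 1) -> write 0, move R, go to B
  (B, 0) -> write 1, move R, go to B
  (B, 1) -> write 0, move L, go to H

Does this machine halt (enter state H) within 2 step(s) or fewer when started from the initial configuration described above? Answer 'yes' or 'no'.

Step 1: in state A at pos -2, read 0 -> (A,0)->write 0,move R,goto B. Now: state=B, head=-1, tape[-3..4]=00001010 (head:   ^)
Step 2: in state B at pos -1, read 0 -> (B,0)->write 1,move R,goto B. Now: state=B, head=0, tape[-3..4]=00101010 (head:    ^)
After 2 step(s): state = B (not H) -> not halted within 2 -> no

Answer: no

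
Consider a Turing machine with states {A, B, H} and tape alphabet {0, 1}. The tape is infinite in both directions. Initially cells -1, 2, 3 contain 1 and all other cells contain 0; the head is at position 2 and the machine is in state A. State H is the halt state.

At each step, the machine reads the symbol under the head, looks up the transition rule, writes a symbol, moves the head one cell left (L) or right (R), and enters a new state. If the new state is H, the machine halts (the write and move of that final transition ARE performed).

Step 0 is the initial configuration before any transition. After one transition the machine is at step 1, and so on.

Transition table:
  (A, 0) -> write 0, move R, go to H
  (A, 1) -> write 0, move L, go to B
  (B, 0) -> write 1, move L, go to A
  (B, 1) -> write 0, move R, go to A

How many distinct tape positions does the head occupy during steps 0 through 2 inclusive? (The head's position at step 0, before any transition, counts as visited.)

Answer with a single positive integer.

Step 1: in state A at pos 2, read 1 -> (A,1)->write 0,move L,goto B. Now: state=B, head=1, tape[-2..4]=0100010 (head:    ^)
Step 2: in state B at pos 1, read 0 -> (B,0)->write 1,move L,goto A. Now: state=A, head=0, tape[-2..4]=0101010 (head:   ^)
Head positions at steps 0..2: starting at 2, distinct positions visited = {0, 1, 2} -> 3 position(s)

Answer: 3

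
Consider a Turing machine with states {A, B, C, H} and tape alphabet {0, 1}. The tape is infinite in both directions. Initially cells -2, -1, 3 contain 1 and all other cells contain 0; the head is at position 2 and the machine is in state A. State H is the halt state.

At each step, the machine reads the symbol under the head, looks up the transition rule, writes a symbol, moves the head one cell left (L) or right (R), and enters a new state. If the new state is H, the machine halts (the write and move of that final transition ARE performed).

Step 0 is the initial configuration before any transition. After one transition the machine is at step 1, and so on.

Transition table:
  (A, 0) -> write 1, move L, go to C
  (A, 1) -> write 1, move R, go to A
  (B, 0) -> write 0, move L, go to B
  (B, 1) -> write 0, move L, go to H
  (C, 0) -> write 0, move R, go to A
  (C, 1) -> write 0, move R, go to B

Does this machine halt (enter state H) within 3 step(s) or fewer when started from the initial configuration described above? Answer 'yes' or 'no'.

Step 1: in state A at pos 2, read 0 -> (A,0)->write 1,move L,goto C. Now: state=C, head=1, tape[-3..4]=01100110 (head:     ^)
Step 2: in state C at pos 1, read 0 -> (C,0)->write 0,move R,goto A. Now: state=A, head=2, tape[-3..4]=01100110 (head:      ^)
Step 3: in state A at pos 2, read 1 -> (A,1)->write 1,move R,goto A. Now: state=A, head=3, tape[-3..4]=01100110 (head:       ^)
After 3 step(s): state = A (not H) -> not halted within 3 -> no

Answer: no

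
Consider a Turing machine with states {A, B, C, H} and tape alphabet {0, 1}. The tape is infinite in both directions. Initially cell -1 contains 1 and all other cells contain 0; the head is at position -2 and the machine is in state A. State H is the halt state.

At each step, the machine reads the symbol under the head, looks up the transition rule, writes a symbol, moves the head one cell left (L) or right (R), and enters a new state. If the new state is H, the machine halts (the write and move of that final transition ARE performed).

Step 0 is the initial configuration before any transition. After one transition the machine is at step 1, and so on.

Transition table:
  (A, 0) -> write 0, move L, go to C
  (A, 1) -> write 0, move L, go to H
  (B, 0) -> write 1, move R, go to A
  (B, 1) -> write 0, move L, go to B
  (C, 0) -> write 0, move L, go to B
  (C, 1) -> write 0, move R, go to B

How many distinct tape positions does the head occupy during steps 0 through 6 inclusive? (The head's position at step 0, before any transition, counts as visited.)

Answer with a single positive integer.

Answer: 3

Derivation:
Step 1: in state A at pos -2, read 0 -> (A,0)->write 0,move L,goto C. Now: state=C, head=-3, tape[-4..0]=00010 (head:  ^)
Step 2: in state C at pos -3, read 0 -> (C,0)->write 0,move L,goto B. Now: state=B, head=-4, tape[-5..0]=000010 (head:  ^)
Step 3: in state B at pos -4, read 0 -> (B,0)->write 1,move R,goto A. Now: state=A, head=-3, tape[-5..0]=010010 (head:   ^)
Step 4: in state A at pos -3, read 0 -> (A,0)->write 0,move L,goto C. Now: state=C, head=-4, tape[-5..0]=010010 (head:  ^)
Step 5: in state C at pos -4, read 1 -> (C,1)->write 0,move R,goto B. Now: state=B, head=-3, tape[-5..0]=000010 (head:   ^)
Step 6: in state B at pos -3, read 0 -> (B,0)->write 1,move R,goto A. Now: state=A, head=-2, tape[-5..0]=001010 (head:    ^)
Head positions at steps 0..6: starting at -2, distinct positions visited = {-4, -3, -2} -> 3 position(s)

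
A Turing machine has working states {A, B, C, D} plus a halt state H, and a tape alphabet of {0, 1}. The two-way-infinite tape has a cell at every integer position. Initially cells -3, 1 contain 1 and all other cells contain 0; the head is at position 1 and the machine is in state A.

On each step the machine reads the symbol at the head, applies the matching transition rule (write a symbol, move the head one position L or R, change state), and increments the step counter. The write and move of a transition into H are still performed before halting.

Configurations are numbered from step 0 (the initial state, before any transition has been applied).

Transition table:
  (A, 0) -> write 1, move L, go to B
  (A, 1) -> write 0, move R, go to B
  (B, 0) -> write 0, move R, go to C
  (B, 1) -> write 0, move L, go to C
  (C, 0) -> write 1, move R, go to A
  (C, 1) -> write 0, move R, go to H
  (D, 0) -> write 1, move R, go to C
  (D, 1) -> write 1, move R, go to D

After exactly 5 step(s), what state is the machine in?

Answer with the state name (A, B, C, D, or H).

Step 1: in state A at pos 1, read 1 -> (A,1)->write 0,move R,goto B. Now: state=B, head=2, tape[-4..3]=01000000 (head:       ^)
Step 2: in state B at pos 2, read 0 -> (B,0)->write 0,move R,goto C. Now: state=C, head=3, tape[-4..4]=010000000 (head:        ^)
Step 3: in state C at pos 3, read 0 -> (C,0)->write 1,move R,goto A. Now: state=A, head=4, tape[-4..5]=0100000100 (head:         ^)
Step 4: in state A at pos 4, read 0 -> (A,0)->write 1,move L,goto B. Now: state=B, head=3, tape[-4..5]=0100000110 (head:        ^)
Step 5: in state B at pos 3, read 1 -> (B,1)->write 0,move L,goto C. Now: state=C, head=2, tape[-4..5]=0100000010 (head:       ^)

Answer: C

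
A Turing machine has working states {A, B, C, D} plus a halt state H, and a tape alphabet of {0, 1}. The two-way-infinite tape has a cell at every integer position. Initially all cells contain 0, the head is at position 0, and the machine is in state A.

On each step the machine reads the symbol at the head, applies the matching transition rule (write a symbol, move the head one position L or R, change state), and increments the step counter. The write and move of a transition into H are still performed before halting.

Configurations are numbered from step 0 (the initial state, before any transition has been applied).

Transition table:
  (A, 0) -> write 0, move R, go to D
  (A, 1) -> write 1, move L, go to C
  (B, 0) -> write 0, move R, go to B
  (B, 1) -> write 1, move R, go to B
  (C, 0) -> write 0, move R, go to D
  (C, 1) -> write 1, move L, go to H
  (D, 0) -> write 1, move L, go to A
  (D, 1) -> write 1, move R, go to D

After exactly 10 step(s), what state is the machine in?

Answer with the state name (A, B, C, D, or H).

Step 1: in state A at pos 0, read 0 -> (A,0)->write 0,move R,goto D. Now: state=D, head=1, tape[-1..2]=0000 (head:   ^)
Step 2: in state D at pos 1, read 0 -> (D,0)->write 1,move L,goto A. Now: state=A, head=0, tape[-1..2]=0010 (head:  ^)
Step 3: in state A at pos 0, read 0 -> (A,0)->write 0,move R,goto D. Now: state=D, head=1, tape[-1..2]=0010 (head:   ^)
Step 4: in state D at pos 1, read 1 -> (D,1)->write 1,move R,goto D. Now: state=D, head=2, tape[-1..3]=00100 (head:    ^)
Step 5: in state D at pos 2, read 0 -> (D,0)->write 1,move L,goto A. Now: state=A, head=1, tape[-1..3]=00110 (head:   ^)
Step 6: in state A at pos 1, read 1 -> (A,1)->write 1,move L,goto C. Now: state=C, head=0, tape[-1..3]=00110 (head:  ^)
Step 7: in state C at pos 0, read 0 -> (C,0)->write 0,move R,goto D. Now: state=D, head=1, tape[-1..3]=00110 (head:   ^)
Step 8: in state D at pos 1, read 1 -> (D,1)->write 1,move R,goto D. Now: state=D, head=2, tape[-1..3]=00110 (head:    ^)
Step 9: in state D at pos 2, read 1 -> (D,1)->write 1,move R,goto D. Now: state=D, head=3, tape[-1..4]=001100 (head:     ^)
Step 10: in state D at pos 3, read 0 -> (D,0)->write 1,move L,goto A. Now: state=A, head=2, tape[-1..4]=001110 (head:    ^)

Answer: A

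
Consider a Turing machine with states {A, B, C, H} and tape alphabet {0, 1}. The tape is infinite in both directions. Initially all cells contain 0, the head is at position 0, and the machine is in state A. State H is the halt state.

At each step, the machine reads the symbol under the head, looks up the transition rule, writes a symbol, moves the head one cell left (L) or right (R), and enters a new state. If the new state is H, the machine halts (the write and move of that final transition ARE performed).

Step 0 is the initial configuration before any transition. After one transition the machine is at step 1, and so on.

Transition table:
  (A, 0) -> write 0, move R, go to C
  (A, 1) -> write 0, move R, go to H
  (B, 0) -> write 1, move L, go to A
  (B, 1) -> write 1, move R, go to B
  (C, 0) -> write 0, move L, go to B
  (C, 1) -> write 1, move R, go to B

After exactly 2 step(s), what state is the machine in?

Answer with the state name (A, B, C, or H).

Step 1: in state A at pos 0, read 0 -> (A,0)->write 0,move R,goto C. Now: state=C, head=1, tape[-1..2]=0000 (head:   ^)
Step 2: in state C at pos 1, read 0 -> (C,0)->write 0,move L,goto B. Now: state=B, head=0, tape[-1..2]=0000 (head:  ^)

Answer: B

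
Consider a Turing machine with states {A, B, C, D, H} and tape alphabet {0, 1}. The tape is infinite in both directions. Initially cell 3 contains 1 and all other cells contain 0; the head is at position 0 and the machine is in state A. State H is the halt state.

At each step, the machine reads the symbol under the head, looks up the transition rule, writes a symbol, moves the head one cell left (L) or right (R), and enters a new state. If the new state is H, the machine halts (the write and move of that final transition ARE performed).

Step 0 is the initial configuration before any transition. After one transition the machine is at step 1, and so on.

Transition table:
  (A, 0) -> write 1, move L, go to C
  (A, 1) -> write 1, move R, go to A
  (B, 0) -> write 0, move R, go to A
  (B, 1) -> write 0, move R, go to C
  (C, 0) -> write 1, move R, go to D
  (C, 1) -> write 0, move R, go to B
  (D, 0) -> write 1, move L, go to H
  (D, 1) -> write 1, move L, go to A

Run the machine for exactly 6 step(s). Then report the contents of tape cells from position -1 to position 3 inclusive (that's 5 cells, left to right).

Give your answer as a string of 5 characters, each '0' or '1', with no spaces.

Step 1: in state A at pos 0, read 0 -> (A,0)->write 1,move L,goto C. Now: state=C, head=-1, tape[-2..4]=0010010 (head:  ^)
Step 2: in state C at pos -1, read 0 -> (C,0)->write 1,move R,goto D. Now: state=D, head=0, tape[-2..4]=0110010 (head:   ^)
Step 3: in state D at pos 0, read 1 -> (D,1)->write 1,move L,goto A. Now: state=A, head=-1, tape[-2..4]=0110010 (head:  ^)
Step 4: in state A at pos -1, read 1 -> (A,1)->write 1,move R,goto A. Now: state=A, head=0, tape[-2..4]=0110010 (head:   ^)
Step 5: in state A at pos 0, read 1 -> (A,1)->write 1,move R,goto A. Now: state=A, head=1, tape[-2..4]=0110010 (head:    ^)
Step 6: in state A at pos 1, read 0 -> (A,0)->write 1,move L,goto C. Now: state=C, head=0, tape[-2..4]=0111010 (head:   ^)

Answer: 11101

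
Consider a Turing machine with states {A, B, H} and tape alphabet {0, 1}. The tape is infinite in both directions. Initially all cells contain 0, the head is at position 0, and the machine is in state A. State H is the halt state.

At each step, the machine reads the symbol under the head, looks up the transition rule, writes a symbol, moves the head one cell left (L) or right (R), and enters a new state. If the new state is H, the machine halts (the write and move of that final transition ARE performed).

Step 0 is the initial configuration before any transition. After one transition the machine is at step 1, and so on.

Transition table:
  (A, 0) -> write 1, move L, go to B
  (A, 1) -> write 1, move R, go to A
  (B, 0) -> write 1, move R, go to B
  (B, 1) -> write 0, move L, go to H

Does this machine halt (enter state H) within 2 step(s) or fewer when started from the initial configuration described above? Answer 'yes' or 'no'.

Answer: no

Derivation:
Step 1: in state A at pos 0, read 0 -> (A,0)->write 1,move L,goto B. Now: state=B, head=-1, tape[-2..1]=0010 (head:  ^)
Step 2: in state B at pos -1, read 0 -> (B,0)->write 1,move R,goto B. Now: state=B, head=0, tape[-2..1]=0110 (head:   ^)
After 2 step(s): state = B (not H) -> not halted within 2 -> no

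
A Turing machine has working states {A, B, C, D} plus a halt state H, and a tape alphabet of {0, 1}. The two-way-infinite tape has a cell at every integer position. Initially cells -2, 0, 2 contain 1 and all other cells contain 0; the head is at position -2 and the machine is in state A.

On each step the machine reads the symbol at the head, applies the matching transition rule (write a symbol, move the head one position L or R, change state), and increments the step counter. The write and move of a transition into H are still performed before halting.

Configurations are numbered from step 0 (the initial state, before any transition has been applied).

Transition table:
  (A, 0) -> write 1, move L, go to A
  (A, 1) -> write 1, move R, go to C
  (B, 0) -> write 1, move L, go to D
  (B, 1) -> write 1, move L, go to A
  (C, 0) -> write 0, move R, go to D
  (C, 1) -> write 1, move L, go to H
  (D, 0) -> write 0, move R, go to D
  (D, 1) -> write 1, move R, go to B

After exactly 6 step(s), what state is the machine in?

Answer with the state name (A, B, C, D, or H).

Step 1: in state A at pos -2, read 1 -> (A,1)->write 1,move R,goto C. Now: state=C, head=-1, tape[-3..3]=0101010 (head:   ^)
Step 2: in state C at pos -1, read 0 -> (C,0)->write 0,move R,goto D. Now: state=D, head=0, tape[-3..3]=0101010 (head:    ^)
Step 3: in state D at pos 0, read 1 -> (D,1)->write 1,move R,goto B. Now: state=B, head=1, tape[-3..3]=0101010 (head:     ^)
Step 4: in state B at pos 1, read 0 -> (B,0)->write 1,move L,goto D. Now: state=D, head=0, tape[-3..3]=0101110 (head:    ^)
Step 5: in state D at pos 0, read 1 -> (D,1)->write 1,move R,goto B. Now: state=B, head=1, tape[-3..3]=0101110 (head:     ^)
Step 6: in state B at pos 1, read 1 -> (B,1)->write 1,move L,goto A. Now: state=A, head=0, tape[-3..3]=0101110 (head:    ^)

Answer: A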